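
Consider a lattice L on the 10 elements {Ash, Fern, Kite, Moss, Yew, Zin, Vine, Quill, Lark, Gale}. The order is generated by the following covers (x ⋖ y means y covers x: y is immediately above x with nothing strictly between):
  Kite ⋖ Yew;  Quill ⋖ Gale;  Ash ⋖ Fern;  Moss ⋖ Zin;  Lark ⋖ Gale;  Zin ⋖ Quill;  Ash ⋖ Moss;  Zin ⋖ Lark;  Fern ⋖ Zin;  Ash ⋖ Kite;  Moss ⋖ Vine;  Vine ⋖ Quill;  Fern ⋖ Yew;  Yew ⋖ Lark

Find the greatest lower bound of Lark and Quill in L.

Zin

Common lower bounds of {Lark, Quill}: Ash, Fern, Moss, Zin.
The greatest among these is Zin.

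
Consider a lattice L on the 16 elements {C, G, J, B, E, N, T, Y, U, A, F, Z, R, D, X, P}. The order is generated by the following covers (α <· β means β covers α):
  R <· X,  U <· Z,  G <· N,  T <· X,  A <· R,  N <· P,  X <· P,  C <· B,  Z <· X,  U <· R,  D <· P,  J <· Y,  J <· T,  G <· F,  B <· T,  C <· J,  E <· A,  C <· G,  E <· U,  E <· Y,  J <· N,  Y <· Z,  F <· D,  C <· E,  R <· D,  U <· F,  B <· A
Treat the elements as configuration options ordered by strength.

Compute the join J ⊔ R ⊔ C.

X

Common upper bounds of {J, R, C}: P, X.
The least among these is X.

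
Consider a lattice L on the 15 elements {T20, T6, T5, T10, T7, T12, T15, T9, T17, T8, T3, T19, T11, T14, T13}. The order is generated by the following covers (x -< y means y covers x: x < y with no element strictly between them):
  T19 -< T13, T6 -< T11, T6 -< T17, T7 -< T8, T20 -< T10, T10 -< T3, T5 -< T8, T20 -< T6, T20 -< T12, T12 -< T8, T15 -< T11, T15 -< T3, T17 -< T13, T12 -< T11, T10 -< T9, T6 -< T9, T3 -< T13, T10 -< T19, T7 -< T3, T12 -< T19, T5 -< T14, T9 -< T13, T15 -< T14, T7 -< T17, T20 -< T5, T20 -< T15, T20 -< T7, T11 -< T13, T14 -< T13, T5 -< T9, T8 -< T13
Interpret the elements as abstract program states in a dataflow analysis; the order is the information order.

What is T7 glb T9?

Common lower bounds of {T7, T9}: T20.
The greatest among these is T20.

T20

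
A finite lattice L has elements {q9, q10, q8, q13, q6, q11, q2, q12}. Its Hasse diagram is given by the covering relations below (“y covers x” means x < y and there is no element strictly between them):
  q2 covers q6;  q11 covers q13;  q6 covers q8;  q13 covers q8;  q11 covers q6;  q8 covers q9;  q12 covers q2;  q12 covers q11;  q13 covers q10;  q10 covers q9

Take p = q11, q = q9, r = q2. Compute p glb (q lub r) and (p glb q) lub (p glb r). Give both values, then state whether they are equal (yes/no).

q lub r = q2, so p glb (q lub r) = q11 glb q2 = q6.
p glb q = q9 and p glb r = q6, so (p glb q) lub (p glb r) = q9 lub q6 = q6.
Equal: yes.

q6; q6; yes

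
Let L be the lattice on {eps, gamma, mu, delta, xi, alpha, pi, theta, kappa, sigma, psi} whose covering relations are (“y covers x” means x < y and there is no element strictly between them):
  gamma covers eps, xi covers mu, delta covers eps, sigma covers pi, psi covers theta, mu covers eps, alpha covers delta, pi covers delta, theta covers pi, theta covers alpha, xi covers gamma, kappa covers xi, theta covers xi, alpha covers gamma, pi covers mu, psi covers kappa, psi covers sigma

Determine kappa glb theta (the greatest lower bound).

Common lower bounds of {kappa, theta}: eps, gamma, mu, xi.
The greatest among these is xi.

xi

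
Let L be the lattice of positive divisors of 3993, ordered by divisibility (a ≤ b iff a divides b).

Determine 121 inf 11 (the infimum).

Common lower bounds of {121, 11}: 1, 11.
The greatest among these is 11.

11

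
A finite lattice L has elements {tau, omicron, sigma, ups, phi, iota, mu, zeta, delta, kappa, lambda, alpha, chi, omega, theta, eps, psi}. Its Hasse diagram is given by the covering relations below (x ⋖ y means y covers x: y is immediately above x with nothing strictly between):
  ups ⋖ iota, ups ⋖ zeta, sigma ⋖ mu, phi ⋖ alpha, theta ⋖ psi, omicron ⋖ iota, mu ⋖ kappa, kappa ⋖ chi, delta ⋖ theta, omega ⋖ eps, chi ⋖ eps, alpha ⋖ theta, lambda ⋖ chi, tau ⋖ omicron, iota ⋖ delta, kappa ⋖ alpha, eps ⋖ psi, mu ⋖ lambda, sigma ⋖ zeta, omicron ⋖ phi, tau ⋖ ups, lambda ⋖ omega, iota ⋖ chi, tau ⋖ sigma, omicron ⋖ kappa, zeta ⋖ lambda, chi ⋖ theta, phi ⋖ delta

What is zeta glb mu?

sigma

Common lower bounds of {zeta, mu}: sigma, tau.
The greatest among these is sigma.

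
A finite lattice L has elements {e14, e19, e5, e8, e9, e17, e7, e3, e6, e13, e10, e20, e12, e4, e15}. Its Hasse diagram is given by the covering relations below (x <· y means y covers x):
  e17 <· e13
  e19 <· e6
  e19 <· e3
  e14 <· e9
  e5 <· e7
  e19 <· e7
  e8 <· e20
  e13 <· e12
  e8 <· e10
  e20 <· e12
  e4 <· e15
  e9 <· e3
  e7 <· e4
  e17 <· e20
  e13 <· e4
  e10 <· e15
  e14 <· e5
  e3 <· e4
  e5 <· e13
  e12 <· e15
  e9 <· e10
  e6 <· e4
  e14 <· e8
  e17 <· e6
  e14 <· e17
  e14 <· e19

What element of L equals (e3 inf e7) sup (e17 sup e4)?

e3 ∧ e7 = e19
e17 ∨ e4 = e4
e19 ∨ e4 = e4

e4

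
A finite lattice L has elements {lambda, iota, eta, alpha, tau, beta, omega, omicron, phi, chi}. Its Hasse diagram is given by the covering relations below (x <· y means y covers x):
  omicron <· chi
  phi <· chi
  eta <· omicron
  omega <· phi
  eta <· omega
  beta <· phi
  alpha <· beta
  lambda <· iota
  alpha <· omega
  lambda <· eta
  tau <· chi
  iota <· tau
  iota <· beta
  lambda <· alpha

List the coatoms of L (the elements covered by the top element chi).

The coatoms are exactly the elements covered by chi: omicron, phi, tau.

omicron, phi, tau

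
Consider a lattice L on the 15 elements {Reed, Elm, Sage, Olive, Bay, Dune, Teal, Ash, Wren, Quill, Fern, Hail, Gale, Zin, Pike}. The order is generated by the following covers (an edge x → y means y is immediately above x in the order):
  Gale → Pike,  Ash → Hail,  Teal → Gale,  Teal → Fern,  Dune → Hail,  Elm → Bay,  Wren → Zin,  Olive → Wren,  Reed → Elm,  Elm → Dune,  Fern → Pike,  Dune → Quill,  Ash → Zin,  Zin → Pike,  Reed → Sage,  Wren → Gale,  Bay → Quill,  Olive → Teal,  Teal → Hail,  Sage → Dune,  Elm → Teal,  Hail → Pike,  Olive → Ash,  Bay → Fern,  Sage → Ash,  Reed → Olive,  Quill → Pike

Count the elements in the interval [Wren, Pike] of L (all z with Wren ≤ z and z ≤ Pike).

4

The interval [Wren, Pike] = {Gale, Pike, Wren, Zin}, which has 4 elements.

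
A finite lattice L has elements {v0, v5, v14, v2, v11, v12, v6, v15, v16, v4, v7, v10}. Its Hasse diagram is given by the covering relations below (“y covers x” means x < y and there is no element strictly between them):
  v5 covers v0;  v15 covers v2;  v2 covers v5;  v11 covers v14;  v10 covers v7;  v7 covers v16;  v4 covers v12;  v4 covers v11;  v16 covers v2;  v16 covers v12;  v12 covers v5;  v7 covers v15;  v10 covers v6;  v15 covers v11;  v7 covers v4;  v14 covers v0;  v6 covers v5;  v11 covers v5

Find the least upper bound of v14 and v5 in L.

v11

Common upper bounds of {v14, v5}: v10, v11, v15, v4, v7.
The least among these is v11.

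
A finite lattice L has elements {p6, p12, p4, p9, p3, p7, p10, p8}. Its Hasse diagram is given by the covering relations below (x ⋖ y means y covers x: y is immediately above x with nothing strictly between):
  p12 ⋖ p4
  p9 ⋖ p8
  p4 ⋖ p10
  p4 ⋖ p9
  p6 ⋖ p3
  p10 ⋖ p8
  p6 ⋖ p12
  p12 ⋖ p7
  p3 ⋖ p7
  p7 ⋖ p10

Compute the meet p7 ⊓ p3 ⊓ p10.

Common lower bounds of {p7, p3, p10}: p3, p6.
The greatest among these is p3.

p3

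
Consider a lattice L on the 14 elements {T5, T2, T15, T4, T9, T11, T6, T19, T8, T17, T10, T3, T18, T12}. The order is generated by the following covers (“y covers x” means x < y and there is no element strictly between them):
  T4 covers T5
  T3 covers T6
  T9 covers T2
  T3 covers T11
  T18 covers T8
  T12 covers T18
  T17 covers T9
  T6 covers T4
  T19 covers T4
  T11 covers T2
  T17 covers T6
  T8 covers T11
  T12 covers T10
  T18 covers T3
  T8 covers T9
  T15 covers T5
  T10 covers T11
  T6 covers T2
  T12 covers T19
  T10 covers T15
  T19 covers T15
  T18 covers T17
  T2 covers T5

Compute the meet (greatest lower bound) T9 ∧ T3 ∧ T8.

Common lower bounds of {T9, T3, T8}: T2, T5.
The greatest among these is T2.

T2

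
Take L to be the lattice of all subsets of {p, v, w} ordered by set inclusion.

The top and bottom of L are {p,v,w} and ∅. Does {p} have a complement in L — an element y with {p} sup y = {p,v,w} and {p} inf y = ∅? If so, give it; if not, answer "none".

{v,w}

Need y with {p} ∨ y = {p,v,w} and {p} ∧ y = ∅.
Checking each element gives: {v,w}.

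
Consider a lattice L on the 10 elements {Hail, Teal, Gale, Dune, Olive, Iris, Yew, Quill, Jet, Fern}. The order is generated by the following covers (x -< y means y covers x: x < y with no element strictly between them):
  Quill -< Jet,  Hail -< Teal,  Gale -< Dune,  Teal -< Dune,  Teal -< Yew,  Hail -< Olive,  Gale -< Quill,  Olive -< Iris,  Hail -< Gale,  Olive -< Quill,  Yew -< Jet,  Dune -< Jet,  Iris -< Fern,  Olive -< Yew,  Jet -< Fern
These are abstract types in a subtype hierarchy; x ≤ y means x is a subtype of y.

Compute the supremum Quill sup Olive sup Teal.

Common upper bounds of {Quill, Olive, Teal}: Fern, Jet.
The least among these is Jet.

Jet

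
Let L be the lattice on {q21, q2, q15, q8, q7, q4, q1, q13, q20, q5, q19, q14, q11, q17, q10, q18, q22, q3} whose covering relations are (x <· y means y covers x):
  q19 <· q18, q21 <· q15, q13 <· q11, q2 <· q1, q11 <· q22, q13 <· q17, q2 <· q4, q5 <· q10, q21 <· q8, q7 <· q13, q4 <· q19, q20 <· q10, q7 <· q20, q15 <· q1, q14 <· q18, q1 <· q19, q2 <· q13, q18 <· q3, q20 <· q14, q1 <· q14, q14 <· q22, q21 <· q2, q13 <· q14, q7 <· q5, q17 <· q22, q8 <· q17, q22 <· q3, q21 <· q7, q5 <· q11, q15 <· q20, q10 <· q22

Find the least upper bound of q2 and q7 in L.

q13

Common upper bounds of {q2, q7}: q11, q13, q14, q17, q18, q22, q3.
The least among these is q13.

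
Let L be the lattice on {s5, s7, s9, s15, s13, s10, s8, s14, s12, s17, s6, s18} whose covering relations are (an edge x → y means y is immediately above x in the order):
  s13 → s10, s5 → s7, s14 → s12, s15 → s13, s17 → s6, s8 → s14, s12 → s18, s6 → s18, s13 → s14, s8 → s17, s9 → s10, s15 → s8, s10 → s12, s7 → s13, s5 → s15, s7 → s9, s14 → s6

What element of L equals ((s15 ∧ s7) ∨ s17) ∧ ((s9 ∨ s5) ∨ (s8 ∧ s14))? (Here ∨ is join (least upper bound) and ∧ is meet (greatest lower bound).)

s8

s15 ∧ s7 = s5
s5 ∨ s17 = s17
s9 ∨ s5 = s9
s8 ∧ s14 = s8
s9 ∨ s8 = s12
s17 ∧ s12 = s8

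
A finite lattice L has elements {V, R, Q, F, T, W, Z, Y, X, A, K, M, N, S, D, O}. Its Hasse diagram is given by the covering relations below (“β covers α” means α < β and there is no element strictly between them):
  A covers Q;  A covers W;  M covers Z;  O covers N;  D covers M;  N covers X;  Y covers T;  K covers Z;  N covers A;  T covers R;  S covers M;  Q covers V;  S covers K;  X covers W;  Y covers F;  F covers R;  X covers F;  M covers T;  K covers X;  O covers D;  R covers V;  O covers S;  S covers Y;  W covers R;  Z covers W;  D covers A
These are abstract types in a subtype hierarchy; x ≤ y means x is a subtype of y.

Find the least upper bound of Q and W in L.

A

Common upper bounds of {Q, W}: A, D, N, O.
The least among these is A.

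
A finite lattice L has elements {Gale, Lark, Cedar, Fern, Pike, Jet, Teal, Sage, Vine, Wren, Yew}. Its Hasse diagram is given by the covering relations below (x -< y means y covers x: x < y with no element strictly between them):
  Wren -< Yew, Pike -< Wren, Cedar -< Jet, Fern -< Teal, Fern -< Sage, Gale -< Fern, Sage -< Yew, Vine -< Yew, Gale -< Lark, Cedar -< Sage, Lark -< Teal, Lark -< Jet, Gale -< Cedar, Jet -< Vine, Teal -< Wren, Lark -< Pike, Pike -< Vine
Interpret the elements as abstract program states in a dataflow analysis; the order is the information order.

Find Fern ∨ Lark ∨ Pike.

Common upper bounds of {Fern, Lark, Pike}: Wren, Yew.
The least among these is Wren.

Wren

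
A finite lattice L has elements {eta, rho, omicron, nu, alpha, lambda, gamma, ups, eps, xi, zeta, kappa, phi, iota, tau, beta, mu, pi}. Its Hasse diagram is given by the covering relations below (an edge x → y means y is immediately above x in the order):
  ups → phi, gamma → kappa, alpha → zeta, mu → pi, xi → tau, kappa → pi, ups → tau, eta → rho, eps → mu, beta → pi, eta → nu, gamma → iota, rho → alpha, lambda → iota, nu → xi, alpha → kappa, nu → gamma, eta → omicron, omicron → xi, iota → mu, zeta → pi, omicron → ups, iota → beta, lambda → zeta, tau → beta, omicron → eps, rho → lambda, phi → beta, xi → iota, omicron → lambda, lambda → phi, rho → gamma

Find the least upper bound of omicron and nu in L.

Common upper bounds of {omicron, nu}: beta, iota, mu, pi, tau, xi.
The least among these is xi.

xi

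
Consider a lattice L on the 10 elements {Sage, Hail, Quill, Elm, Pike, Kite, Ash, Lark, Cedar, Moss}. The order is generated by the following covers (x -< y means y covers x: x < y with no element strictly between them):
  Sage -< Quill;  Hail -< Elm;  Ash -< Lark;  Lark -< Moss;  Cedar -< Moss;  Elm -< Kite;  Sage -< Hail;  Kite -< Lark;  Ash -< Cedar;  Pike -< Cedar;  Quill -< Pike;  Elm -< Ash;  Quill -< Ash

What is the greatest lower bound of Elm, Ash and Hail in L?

Common lower bounds of {Elm, Ash, Hail}: Hail, Sage.
The greatest among these is Hail.

Hail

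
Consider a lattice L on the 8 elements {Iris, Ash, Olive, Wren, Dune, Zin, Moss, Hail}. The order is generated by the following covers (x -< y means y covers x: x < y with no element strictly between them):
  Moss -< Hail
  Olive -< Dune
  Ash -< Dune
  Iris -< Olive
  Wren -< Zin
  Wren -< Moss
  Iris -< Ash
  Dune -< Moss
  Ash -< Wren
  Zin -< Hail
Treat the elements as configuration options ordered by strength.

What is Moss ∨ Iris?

Moss

Common upper bounds of {Moss, Iris}: Hail, Moss.
The least among these is Moss.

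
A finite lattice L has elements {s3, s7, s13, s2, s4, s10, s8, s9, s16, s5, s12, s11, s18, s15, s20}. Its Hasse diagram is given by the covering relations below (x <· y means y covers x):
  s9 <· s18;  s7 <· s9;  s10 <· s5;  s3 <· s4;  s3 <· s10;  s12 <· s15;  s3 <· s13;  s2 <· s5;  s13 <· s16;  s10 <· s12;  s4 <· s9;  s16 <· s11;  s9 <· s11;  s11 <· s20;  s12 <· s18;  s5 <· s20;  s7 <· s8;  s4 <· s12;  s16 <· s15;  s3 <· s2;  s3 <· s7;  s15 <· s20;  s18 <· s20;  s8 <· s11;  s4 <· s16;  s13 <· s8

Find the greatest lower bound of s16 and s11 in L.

Common lower bounds of {s16, s11}: s13, s16, s3, s4.
The greatest among these is s16.

s16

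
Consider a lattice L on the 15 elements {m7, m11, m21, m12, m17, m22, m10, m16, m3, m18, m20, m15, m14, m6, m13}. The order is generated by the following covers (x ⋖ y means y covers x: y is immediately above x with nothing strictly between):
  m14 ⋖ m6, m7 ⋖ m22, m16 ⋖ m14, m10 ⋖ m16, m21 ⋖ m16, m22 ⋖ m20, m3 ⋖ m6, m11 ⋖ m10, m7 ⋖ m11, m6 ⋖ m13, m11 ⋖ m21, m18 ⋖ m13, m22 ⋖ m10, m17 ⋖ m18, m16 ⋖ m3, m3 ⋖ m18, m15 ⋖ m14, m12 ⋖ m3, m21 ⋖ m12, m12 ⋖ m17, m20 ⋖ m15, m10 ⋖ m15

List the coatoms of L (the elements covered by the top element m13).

The coatoms are exactly the elements covered by m13: m18, m6.

m18, m6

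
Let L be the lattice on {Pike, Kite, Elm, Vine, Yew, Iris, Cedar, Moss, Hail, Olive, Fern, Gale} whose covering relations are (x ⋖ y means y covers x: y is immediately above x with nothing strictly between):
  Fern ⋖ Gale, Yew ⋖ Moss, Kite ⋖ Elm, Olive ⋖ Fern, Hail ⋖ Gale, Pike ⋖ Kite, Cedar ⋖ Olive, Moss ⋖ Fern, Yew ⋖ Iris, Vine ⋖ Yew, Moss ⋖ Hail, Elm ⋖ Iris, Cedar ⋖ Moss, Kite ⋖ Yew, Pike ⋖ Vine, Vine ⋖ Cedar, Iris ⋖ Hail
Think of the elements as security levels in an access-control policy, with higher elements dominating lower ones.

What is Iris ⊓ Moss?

Common lower bounds of {Iris, Moss}: Kite, Pike, Vine, Yew.
The greatest among these is Yew.

Yew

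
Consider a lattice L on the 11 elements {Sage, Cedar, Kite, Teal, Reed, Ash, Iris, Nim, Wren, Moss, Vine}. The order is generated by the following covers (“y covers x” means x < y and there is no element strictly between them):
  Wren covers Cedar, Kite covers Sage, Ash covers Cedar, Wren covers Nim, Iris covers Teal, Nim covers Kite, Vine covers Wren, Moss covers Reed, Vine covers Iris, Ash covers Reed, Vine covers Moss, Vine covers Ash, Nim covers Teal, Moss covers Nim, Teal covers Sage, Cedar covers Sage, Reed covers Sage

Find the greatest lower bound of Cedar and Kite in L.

Sage

Common lower bounds of {Cedar, Kite}: Sage.
The greatest among these is Sage.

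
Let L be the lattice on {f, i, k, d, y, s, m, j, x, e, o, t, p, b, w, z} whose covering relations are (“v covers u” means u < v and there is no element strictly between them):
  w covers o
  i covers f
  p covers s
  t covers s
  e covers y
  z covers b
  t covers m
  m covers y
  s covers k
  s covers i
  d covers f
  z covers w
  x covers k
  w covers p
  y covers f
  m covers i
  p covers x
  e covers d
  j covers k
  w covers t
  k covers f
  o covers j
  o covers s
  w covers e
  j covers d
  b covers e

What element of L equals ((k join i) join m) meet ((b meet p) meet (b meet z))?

k ∨ i = s
s ∨ m = t
b ∧ p = f
b ∧ z = b
f ∧ b = f
t ∧ f = f

f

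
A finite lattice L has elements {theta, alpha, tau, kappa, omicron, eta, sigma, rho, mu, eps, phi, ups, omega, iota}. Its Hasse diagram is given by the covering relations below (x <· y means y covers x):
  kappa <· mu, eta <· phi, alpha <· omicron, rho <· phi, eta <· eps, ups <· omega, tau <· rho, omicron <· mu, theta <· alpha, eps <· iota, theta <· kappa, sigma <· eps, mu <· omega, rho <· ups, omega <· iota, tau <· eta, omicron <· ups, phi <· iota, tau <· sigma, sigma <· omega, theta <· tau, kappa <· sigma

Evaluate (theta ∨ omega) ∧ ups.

theta ∨ omega = omega
omega ∧ ups = ups

ups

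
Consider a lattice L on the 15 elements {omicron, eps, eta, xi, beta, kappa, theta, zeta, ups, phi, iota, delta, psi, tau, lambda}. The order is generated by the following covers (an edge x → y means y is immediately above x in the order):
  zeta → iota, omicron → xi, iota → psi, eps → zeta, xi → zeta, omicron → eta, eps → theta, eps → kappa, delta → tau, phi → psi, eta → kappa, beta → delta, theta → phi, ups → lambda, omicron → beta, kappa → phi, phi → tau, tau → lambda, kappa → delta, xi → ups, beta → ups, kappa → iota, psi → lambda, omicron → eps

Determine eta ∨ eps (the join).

Common upper bounds of {eta, eps}: delta, iota, kappa, lambda, phi, psi, tau.
The least among these is kappa.

kappa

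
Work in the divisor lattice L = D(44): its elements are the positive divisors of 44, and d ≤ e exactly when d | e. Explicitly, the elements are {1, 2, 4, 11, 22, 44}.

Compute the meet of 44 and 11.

In the divisibility order, the meet is the greatest common divisor: gcd(44, 11) = 11.

11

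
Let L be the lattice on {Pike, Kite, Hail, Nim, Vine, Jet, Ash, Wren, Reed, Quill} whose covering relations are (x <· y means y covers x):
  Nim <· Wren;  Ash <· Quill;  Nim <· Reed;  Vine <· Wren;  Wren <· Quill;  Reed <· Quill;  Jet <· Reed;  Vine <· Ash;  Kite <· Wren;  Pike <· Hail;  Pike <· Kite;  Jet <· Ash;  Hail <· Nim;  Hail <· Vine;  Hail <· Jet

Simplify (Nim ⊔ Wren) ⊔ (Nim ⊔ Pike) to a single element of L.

Nim ∨ Wren = Wren
Nim ∨ Pike = Nim
Wren ∨ Nim = Wren

Wren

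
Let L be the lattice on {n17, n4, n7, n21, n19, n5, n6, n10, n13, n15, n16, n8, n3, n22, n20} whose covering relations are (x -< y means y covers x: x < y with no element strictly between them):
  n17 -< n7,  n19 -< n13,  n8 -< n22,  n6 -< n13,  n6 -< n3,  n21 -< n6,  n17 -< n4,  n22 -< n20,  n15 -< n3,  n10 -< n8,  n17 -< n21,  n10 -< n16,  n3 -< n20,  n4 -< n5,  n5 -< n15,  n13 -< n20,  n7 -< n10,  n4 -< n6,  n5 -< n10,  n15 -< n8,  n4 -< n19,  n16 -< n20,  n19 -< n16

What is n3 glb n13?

n6

Common lower bounds of {n3, n13}: n17, n21, n4, n6.
The greatest among these is n6.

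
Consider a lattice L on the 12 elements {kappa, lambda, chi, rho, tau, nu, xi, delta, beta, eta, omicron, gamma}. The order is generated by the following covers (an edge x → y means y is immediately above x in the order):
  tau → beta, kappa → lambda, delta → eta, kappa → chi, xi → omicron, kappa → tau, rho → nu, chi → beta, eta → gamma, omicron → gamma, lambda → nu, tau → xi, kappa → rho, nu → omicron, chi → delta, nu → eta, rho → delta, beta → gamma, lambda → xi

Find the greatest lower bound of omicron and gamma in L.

Common lower bounds of {omicron, gamma}: kappa, lambda, nu, omicron, rho, tau, xi.
The greatest among these is omicron.

omicron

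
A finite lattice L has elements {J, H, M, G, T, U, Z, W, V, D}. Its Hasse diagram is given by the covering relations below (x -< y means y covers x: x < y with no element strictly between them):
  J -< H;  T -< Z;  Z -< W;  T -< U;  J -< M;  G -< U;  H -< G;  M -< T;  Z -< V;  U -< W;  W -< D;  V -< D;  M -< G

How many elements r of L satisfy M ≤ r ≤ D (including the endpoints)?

8

The interval [M, D] = {D, G, M, T, U, V, W, Z}, which has 8 elements.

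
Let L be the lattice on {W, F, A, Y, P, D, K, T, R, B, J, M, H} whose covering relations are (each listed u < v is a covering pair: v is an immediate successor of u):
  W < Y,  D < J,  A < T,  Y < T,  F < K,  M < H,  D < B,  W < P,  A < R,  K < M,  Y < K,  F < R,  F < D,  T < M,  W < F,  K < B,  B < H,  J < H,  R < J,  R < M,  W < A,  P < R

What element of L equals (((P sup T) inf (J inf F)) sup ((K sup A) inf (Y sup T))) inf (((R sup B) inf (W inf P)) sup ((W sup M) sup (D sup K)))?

M

P ∨ T = M
J ∧ F = F
M ∧ F = F
K ∨ A = M
Y ∨ T = T
M ∧ T = T
F ∨ T = M
R ∨ B = H
W ∧ P = W
H ∧ W = W
W ∨ M = M
D ∨ K = B
M ∨ B = H
W ∨ H = H
M ∧ H = M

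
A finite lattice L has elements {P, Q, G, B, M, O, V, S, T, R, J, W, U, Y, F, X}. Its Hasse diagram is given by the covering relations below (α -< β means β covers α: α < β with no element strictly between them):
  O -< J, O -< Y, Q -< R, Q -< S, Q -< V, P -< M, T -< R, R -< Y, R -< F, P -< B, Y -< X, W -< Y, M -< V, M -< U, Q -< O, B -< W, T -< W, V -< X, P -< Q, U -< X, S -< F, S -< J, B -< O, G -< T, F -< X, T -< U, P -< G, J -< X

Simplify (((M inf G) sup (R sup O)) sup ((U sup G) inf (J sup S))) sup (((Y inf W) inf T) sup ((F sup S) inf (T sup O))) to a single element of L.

M ∧ G = P
R ∨ O = Y
P ∨ Y = Y
U ∨ G = U
J ∨ S = J
U ∧ J = P
Y ∨ P = Y
Y ∧ W = W
W ∧ T = T
F ∨ S = F
T ∨ O = Y
F ∧ Y = R
T ∨ R = R
Y ∨ R = Y

Y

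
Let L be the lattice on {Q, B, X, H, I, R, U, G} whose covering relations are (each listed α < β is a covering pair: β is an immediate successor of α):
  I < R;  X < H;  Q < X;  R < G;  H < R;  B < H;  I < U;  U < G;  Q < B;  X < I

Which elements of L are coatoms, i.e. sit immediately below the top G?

R, U

The coatoms are exactly the elements covered by G: R, U.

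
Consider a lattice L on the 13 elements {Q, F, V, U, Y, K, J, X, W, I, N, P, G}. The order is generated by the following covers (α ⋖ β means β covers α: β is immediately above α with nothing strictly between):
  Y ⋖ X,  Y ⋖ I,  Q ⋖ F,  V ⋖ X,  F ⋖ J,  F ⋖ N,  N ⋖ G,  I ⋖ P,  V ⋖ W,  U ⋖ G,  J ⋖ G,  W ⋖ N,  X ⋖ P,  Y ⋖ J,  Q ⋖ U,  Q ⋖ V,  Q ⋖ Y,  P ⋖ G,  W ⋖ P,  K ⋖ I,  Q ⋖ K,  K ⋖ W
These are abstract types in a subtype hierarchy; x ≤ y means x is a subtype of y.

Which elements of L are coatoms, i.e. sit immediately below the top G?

The coatoms are exactly the elements covered by G: J, N, P, U.

J, N, P, U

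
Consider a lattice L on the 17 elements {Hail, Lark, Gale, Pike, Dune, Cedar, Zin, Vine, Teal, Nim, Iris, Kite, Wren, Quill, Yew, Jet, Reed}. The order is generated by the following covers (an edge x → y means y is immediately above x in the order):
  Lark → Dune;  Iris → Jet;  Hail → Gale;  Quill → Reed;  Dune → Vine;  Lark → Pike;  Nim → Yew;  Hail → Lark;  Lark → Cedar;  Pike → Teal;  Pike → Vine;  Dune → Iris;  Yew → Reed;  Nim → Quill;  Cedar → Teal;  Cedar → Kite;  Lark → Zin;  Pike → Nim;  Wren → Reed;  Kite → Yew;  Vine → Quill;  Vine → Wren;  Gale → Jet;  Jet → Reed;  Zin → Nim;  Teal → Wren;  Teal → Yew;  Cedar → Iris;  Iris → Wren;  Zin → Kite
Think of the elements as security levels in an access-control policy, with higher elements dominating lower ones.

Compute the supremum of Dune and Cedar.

Iris

Common upper bounds of {Dune, Cedar}: Iris, Jet, Reed, Wren.
The least among these is Iris.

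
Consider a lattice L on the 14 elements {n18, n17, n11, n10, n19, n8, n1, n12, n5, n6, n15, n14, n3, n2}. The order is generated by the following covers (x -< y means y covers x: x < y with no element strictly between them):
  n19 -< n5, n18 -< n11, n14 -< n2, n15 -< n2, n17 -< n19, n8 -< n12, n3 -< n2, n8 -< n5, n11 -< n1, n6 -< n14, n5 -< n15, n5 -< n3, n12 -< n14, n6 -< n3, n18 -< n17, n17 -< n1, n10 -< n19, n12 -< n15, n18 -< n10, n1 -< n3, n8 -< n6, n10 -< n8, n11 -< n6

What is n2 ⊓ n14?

n14

Common lower bounds of {n2, n14}: n10, n11, n12, n14, n18, n6, n8.
The greatest among these is n14.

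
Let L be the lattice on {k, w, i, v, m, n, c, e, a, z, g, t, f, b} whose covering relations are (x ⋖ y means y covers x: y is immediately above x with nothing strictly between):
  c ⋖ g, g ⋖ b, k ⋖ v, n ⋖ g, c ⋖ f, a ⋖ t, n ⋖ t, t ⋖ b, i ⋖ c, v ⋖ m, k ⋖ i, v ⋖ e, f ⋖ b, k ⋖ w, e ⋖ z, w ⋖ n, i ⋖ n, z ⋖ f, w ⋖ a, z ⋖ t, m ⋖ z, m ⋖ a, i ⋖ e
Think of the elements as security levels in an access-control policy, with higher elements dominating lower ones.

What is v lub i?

Common upper bounds of {v, i}: b, e, f, t, z.
The least among these is e.

e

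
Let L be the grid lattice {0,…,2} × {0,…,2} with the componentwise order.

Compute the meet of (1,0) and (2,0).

In a product of chains, the meet is componentwise min, giving (1,0).

(1,0)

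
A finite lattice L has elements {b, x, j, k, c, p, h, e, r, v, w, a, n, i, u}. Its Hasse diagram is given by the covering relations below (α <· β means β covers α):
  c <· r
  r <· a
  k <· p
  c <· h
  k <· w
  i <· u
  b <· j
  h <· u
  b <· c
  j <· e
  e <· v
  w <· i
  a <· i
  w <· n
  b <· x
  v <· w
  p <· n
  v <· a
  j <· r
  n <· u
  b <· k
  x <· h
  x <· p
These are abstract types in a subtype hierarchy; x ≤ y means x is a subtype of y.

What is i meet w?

Common lower bounds of {i, w}: b, e, j, k, v, w.
The greatest among these is w.

w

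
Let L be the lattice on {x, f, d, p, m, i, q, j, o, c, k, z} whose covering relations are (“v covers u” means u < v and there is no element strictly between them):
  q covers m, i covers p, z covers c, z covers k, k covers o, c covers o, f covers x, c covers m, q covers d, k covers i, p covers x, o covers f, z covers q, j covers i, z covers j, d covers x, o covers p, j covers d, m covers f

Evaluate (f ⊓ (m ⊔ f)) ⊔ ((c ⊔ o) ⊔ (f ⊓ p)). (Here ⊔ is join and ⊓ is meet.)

c

m ∨ f = m
f ∧ m = f
c ∨ o = c
f ∧ p = x
c ∨ x = c
f ∨ c = c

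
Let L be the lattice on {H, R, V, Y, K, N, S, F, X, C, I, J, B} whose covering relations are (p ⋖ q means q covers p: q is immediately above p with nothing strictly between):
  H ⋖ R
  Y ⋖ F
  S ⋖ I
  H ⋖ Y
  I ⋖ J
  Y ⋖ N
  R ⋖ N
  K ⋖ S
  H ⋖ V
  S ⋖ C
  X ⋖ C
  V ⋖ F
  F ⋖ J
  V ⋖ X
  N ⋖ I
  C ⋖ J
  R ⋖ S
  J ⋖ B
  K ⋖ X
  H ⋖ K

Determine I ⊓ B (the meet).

I

Common lower bounds of {I, B}: H, I, K, N, R, S, Y.
The greatest among these is I.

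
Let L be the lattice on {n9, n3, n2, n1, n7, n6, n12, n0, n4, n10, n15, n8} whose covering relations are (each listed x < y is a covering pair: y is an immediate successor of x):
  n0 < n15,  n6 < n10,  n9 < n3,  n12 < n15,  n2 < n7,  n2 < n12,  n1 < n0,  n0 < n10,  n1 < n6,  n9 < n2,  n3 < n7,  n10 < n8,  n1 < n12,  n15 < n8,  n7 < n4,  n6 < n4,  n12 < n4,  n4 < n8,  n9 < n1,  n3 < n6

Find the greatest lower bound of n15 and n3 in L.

n9

Common lower bounds of {n15, n3}: n9.
The greatest among these is n9.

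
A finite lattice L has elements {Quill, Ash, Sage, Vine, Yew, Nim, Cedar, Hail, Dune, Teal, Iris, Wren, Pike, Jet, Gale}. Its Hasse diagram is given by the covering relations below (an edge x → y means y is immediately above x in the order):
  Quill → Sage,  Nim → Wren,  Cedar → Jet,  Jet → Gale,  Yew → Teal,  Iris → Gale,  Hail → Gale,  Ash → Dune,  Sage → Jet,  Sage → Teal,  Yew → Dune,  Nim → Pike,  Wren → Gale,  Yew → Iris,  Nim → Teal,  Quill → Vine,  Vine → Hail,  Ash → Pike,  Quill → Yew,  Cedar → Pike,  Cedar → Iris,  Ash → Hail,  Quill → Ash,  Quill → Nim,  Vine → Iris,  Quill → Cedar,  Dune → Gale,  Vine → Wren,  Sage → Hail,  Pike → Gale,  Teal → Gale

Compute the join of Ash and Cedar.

Common upper bounds of {Ash, Cedar}: Gale, Pike.
The least among these is Pike.

Pike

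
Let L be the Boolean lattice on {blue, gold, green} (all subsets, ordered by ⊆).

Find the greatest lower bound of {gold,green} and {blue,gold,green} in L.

Under ⊆, meet is intersection: {gold,green} ∩ {blue,gold,green} = {gold,green}.

{gold,green}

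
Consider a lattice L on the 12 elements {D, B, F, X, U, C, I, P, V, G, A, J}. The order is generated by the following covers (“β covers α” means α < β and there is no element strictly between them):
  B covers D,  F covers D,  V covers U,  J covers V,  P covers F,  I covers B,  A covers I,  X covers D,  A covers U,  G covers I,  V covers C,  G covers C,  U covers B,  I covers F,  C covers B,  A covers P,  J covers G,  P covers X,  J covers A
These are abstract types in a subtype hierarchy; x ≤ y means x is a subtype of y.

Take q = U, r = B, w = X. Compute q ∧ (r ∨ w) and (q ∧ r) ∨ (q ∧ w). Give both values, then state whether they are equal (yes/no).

r ∨ w = A, so q ∧ (r ∨ w) = U ∧ A = U.
q ∧ r = B and q ∧ w = D, so (q ∧ r) ∨ (q ∧ w) = B ∨ D = B.
Equal: no.

U; B; no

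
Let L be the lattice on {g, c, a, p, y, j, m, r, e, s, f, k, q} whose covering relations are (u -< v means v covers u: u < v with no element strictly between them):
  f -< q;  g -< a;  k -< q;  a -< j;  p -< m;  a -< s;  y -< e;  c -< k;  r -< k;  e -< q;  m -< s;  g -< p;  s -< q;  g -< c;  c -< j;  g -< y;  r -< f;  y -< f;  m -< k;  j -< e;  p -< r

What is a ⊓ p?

Common lower bounds of {a, p}: g.
The greatest among these is g.

g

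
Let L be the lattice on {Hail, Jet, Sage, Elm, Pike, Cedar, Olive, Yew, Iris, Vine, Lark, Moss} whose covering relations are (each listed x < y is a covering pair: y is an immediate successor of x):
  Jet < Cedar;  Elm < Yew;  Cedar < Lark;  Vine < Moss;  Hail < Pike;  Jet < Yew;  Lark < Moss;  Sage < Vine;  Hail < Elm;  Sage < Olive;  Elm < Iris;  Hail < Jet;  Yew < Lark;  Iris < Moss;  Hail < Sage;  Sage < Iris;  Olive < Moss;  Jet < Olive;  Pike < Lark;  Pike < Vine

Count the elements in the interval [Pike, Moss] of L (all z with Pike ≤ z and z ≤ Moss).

4

The interval [Pike, Moss] = {Lark, Moss, Pike, Vine}, which has 4 elements.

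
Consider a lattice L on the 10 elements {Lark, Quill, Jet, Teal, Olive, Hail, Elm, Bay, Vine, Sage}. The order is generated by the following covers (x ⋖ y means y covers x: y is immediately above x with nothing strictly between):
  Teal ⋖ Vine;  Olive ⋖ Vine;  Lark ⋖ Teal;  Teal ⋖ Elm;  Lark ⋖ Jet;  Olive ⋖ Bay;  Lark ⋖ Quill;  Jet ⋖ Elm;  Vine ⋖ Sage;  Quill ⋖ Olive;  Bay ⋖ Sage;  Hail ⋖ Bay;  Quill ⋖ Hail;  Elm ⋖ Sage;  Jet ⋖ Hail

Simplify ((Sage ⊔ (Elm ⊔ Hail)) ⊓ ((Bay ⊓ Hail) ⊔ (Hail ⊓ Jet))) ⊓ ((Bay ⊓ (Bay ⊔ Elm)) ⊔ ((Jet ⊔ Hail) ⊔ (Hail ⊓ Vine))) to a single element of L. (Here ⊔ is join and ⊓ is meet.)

Elm ∨ Hail = Sage
Sage ∨ Sage = Sage
Bay ∧ Hail = Hail
Hail ∧ Jet = Jet
Hail ∨ Jet = Hail
Sage ∧ Hail = Hail
Bay ∨ Elm = Sage
Bay ∧ Sage = Bay
Jet ∨ Hail = Hail
Hail ∧ Vine = Quill
Hail ∨ Quill = Hail
Bay ∨ Hail = Bay
Hail ∧ Bay = Hail

Hail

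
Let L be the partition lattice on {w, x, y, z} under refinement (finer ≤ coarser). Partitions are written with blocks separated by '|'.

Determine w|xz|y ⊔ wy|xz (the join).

Common upper bounds of {w|xz|y, wy|xz}: wxyz, wy|xz.
The least among these is wy|xz.

wy|xz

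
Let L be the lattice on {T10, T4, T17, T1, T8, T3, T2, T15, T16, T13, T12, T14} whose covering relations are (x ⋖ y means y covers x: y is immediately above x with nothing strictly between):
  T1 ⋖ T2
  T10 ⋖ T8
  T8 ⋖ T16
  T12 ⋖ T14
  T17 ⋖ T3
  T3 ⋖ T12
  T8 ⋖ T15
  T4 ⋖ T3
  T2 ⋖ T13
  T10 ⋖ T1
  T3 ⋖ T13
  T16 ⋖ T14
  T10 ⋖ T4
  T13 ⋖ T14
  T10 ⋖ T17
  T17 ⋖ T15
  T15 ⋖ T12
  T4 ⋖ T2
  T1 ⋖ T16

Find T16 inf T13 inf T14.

Common lower bounds of {T16, T13, T14}: T1, T10.
The greatest among these is T1.

T1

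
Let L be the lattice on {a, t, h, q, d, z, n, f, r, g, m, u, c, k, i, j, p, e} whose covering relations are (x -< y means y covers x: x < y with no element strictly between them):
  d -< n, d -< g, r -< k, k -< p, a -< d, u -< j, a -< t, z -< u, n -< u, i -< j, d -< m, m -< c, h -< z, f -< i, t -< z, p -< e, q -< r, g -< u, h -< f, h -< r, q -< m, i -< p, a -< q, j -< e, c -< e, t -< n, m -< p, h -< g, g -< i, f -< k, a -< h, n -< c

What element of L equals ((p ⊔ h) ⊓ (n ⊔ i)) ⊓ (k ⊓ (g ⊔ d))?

h

p ∨ h = p
n ∨ i = j
p ∧ j = i
g ∨ d = g
k ∧ g = h
i ∧ h = h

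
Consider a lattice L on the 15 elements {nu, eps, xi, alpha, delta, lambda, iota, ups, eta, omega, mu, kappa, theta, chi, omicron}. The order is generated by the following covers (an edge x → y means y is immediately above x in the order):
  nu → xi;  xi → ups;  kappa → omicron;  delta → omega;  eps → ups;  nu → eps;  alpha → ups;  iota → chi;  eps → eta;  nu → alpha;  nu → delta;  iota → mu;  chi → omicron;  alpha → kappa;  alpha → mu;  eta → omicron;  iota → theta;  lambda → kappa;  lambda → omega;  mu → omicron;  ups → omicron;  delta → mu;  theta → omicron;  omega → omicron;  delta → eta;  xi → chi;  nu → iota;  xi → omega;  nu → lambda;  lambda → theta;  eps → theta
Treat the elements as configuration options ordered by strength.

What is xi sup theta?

omicron

Common upper bounds of {xi, theta}: omicron.
The least among these is omicron.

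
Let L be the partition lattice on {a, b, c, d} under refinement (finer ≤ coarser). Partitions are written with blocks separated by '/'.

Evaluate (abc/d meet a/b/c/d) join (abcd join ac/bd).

abc/d ∧ a/b/c/d = a/b/c/d
abcd ∨ ac/bd = abcd
a/b/c/d ∨ abcd = abcd

abcd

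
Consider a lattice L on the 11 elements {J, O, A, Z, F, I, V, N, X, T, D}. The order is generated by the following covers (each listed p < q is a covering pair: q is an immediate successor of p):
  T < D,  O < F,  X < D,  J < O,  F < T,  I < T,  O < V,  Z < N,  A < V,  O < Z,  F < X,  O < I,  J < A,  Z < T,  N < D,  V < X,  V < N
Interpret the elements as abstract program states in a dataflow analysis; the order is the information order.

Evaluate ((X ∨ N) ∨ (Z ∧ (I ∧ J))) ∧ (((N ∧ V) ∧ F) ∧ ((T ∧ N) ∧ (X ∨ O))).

O

X ∨ N = D
I ∧ J = J
Z ∧ J = J
D ∨ J = D
N ∧ V = V
V ∧ F = O
T ∧ N = Z
X ∨ O = X
Z ∧ X = O
O ∧ O = O
D ∧ O = O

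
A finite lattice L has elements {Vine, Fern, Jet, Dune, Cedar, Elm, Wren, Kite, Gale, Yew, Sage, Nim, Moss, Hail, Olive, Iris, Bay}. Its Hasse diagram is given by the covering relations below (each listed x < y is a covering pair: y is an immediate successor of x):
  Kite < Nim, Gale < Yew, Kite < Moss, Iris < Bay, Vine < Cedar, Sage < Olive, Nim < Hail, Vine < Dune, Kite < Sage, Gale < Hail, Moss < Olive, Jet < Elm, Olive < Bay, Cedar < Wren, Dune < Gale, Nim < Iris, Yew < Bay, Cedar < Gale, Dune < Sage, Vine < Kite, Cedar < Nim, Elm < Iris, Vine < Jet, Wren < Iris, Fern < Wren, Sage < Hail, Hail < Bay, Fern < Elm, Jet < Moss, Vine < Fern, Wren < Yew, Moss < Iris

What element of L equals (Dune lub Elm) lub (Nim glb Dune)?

Bay

Dune ∨ Elm = Bay
Nim ∧ Dune = Vine
Bay ∨ Vine = Bay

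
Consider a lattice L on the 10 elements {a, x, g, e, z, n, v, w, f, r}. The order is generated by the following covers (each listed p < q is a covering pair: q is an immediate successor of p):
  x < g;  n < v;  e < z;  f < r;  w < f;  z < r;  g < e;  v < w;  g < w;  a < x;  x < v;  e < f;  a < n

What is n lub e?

Common upper bounds of {n, e}: f, r.
The least among these is f.

f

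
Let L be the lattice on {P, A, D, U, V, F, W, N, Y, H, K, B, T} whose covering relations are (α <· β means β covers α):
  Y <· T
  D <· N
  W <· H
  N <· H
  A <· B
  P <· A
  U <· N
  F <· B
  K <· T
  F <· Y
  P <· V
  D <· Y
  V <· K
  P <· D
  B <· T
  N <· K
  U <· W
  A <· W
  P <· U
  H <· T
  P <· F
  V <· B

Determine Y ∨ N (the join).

Common upper bounds of {Y, N}: T.
The least among these is T.

T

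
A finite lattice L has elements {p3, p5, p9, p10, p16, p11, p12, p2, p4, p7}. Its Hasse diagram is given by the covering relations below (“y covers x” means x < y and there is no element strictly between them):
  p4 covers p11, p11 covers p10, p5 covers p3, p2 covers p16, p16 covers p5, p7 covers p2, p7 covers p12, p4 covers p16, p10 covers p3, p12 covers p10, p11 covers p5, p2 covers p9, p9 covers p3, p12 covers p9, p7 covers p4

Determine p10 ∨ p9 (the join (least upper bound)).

Common upper bounds of {p10, p9}: p12, p7.
The least among these is p12.

p12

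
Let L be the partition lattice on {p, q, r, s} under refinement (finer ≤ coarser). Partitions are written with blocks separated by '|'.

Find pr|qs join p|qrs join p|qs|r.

Common upper bounds of {pr|qs, p|qrs, p|qs|r}: pqrs.
The least among these is pqrs.

pqrs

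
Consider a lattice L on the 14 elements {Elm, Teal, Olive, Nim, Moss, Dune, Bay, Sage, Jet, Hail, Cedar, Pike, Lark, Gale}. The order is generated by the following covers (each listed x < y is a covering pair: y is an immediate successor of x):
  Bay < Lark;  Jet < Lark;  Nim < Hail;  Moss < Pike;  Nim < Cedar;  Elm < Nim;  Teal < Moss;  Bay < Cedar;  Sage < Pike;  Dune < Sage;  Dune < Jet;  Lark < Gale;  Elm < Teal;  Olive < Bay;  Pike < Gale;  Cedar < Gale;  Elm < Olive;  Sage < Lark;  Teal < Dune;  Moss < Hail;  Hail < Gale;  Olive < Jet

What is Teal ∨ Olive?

Common upper bounds of {Teal, Olive}: Gale, Jet, Lark.
The least among these is Jet.

Jet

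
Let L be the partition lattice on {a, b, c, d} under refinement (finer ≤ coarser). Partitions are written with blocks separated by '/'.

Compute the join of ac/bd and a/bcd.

abcd

The join of ac/bd and a/bcd merges any blocks that overlap across the partitions, giving abcd.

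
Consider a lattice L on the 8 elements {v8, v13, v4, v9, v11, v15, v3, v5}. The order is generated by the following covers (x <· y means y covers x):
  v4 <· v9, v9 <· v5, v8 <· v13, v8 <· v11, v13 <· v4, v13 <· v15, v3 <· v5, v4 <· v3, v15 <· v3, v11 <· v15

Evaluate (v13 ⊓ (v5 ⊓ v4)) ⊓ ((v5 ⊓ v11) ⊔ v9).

v13

v5 ∧ v4 = v4
v13 ∧ v4 = v13
v5 ∧ v11 = v11
v11 ∨ v9 = v5
v13 ∧ v5 = v13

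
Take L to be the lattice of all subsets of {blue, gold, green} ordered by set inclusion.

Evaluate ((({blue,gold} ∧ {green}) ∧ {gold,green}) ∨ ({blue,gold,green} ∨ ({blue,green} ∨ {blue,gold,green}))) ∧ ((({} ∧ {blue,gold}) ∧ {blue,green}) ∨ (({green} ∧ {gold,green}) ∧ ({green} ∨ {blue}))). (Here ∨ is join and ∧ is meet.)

{green}

{blue,gold} ∧ {green} = {}
{} ∧ {gold,green} = {}
{blue,green} ∨ {blue,gold,green} = {blue,gold,green}
{blue,gold,green} ∨ {blue,gold,green} = {blue,gold,green}
{} ∨ {blue,gold,green} = {blue,gold,green}
{} ∧ {blue,gold} = {}
{} ∧ {blue,green} = {}
{green} ∧ {gold,green} = {green}
{green} ∨ {blue} = {blue,green}
{green} ∧ {blue,green} = {green}
{} ∨ {green} = {green}
{blue,gold,green} ∧ {green} = {green}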